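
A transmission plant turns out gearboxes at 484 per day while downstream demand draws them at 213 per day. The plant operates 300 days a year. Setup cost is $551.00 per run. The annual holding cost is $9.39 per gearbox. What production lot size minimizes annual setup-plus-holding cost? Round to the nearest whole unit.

Q* ≈ 3,660 gearboxes

Annual demand D = 213 × 300 = 63,900.
Production build-up factor (1 − d/p) = 1 − 213/484 = 0.5599.
Q* = √(2DS / (H(1 − d/p))) = √(2 × 63,900 × 551 / (9.39 × 0.5599)).
= √(70,417,800 / 5.2576) ≈ 3659.708.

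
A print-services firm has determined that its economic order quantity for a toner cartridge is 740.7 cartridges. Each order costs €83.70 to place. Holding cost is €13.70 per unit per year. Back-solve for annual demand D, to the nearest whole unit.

Squaring Q* = √(2DS/H) gives Q*² = 2DS/H.
From Q* = √(2DS/H): D = Q*²H / (2S) = 740.7² × 13.7 / (2 × 83.7) = 44900.358.

D ≈ 44,900 cartridges per year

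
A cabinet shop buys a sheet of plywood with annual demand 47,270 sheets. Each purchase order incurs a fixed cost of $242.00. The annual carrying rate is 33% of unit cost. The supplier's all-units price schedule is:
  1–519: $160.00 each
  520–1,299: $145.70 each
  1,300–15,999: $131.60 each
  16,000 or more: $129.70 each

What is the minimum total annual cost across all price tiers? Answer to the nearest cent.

TC* ≈ $6,257,759.69

Holding cost per unit per year at price C is H = 0.33·C.
Candidates are each tier's EOQ (if it falls in that tier) and each price-break quantity.
Tier 1 ($160.00): EOQ = 658.3 exceeds tier's upper bound 519, so this tier is dominated.
EOQ at $145.70 = 689.8 (feasible in tier 2): TC = 47,270×$145.70 + (47,270/689.8)×242 + (689.8/2)×0.33×$145.70 = $6,920,405.70.
EOQ at $131.60 = 725.8 < 1300, so use break Q=1300: TC = 47,270×$131.60 + (47,270/1300.0)×242 + (1300.0/2)×0.33×$131.60 = $6,257,759.69.
EOQ at $129.70 = 731.1 < 16000, so use break Q=16000: TC = 47,270×$129.70 + (47,270/16000.0)×242 + (16000.0/2)×0.33×$129.70 = $6,474,041.96.
Lowest total cost among the candidates is at Q = 1300.0.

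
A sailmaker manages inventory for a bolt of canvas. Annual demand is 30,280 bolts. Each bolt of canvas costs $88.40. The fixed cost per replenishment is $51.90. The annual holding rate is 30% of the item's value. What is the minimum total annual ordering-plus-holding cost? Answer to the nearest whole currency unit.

TC* ≈ $9,130

Holding cost H = 0.30 × $88.40 = $26.5200 per unit per year.
The optimal lot size = √(2DS/H) = √(2 × 30,280 × 51.9 / 26.52) ≈ 344.26.
At the optimum the two cost components are equal, so total cost = 2·(Q*/2)H = Q*·H.
Minimum total = √(2DSH) = √(2 × 30,280 × 51.9 × 26.52) ≈ 9129.844.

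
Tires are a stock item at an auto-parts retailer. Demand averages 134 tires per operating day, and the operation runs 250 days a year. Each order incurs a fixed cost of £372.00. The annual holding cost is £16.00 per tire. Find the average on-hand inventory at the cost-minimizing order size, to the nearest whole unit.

Annual demand D = 134 × 250 = 33,500.
EOQ = √(2DS/H) = √(2 × 33,500 × 372 / 16) ≈ 1248.10.
Average inventory = Q*/2 ≈ 1248.10 / 2 = 624.049.

Average inventory ≈ 624 tires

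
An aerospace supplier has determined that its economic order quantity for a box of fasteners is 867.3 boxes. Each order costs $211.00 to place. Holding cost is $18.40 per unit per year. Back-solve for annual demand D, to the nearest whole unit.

D ≈ 32,798 boxes per year

Invert the EOQ relation Q*² = 2DS/H.
From Q* = √(2DS/H): D = Q*²H / (2S) = 867.3² × 18.4 / (2 × 211) = 32797.751.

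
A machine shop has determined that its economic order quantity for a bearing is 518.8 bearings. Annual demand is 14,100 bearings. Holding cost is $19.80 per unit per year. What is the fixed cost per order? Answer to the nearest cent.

S ≈ $188.98

Squaring Q* = √(2DS/H) gives Q*² = 2DS/H.
From Q* = √(2DS/H): S = Q*²H / (2D) = 518.8² × 19.8 / (2 × 14,100) = 188.9801.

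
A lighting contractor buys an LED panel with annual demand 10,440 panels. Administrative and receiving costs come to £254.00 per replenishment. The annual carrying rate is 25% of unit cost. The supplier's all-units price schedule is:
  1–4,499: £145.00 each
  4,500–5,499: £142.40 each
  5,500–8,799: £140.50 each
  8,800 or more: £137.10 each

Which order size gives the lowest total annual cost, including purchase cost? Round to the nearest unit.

Holding cost per unit per year at price C is H = 0.25·C.
For each price level, check whether its EOQ is feasible; otherwise the best quantity at that price is the breakpoint.
EOQ at £145.00 = 382.5 (feasible in tier 1): TC = 10,440×£145.00 + (10,440/382.5)×254 + (382.5/2)×0.25×£145.00 = £1,527,665.52.
EOQ at £142.40 = 386.0 < 4500, so use break Q=4500: TC = 10,440×£142.40 + (10,440/4500.0)×254 + (4500.0/2)×0.25×£142.40 = £1,567,345.28.
EOQ at £140.50 = 388.6 < 5500, so use break Q=5500: TC = 10,440×£140.50 + (10,440/5500.0)×254 + (5500.0/2)×0.25×£140.50 = £1,563,895.89.
EOQ at £137.10 = 393.4 < 8800, so use break Q=8800: TC = 10,440×£137.10 + (10,440/8800.0)×254 + (8800.0/2)×0.25×£137.10 = £1,582,435.34.
Lowest total cost is £1,527,665.52 at Q = 382.5.

Q* ≈ 382 panels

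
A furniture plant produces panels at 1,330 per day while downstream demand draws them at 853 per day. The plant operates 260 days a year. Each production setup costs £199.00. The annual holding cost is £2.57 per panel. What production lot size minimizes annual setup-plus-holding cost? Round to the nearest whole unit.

Q* ≈ 9,786 panels

Annual demand D = 853 × 260 = 221,780.
Production build-up factor (1 − d/p) = 1 − 853/1,330 = 0.3586.
Q* = √(2DS / (H(1 − d/p))) = √(2 × 221,780 × 199 / (2.57 × 0.3586)).
= √(88,268,440 / 0.9217) ≈ 9785.946.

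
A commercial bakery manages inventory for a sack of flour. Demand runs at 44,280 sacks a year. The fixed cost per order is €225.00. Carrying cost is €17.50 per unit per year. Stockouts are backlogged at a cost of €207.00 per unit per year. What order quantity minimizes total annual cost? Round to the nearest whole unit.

With planned backorders, Q* = √(2DS/H) · √((H+B)/B).
√(2DS/H) = √(2 × 44,280 × 225 / 17.5) = 1067.065.
√((H+B)/B) = √((17.5+207)/207) = 1.0414.
Q* ≈ 1111.256.

Q* ≈ 1,111 sacks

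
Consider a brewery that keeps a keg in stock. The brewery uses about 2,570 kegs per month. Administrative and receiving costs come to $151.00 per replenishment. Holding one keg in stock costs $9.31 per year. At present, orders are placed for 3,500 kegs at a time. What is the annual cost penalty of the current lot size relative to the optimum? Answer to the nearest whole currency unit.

Annual demand D = 2,570 × 12 = 30,840.
EOQ = √(2DS/H) = √(2 × 30,840 × 151 / 9.31) ≈ 1000.20.
Cost at Q* = (D/Q*)S + (Q*/2)H = √(2DSH) ≈ $9,311.84.
Cost at Q = 3,500: (30,840/3,500)×151 + (3,500/2)×9.31 = $1,330.53 + $16,292.50 = $17,623.03.
Excess = $17,623.03 − $9,311.84 = $8,311.19.

Extra cost ≈ $8,311 per year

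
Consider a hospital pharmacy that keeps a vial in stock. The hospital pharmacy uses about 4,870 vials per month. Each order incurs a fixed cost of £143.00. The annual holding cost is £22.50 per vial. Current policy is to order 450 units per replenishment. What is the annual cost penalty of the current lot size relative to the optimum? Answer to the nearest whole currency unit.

Annual demand D = 4,870 × 12 = 58,440.
EOQ = √(2DS/H) = √(2 × 58,440 × 143 / 22.5) ≈ 861.88.
Cost at Q* = (D/Q*)S + (Q*/2)H = √(2DSH) ≈ £19,392.30.
Cost at Q = 450: (58,440/450)×143 + (450/2)×22.5 = £18,570.93 + £5,062.50 = £23,633.43.
Excess = £23,633.43 − £19,392.30 = £4,241.13.

Extra cost ≈ £4,241 per year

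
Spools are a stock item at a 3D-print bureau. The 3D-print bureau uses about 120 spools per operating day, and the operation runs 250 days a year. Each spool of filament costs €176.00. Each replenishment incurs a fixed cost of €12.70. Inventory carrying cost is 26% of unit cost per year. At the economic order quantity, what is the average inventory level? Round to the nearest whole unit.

Annual demand D = 120 × 250 = 30,000.
Holding cost H = 0.26 × €176.00 = €45.7600 per unit per year.
EOQ = √(2DS/H) = √(2 × 30,000 × 12.7 / 45.76) ≈ 129.04.
Average inventory = Q*/2 ≈ 129.04 / 2 = 64.522.

Average inventory ≈ 65 spools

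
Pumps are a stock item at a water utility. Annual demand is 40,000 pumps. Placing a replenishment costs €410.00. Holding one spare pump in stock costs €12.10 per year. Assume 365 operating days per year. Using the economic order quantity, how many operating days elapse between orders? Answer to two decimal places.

EOQ = √(2DS/H) = √(2 × 40,000 × 410 / 12.1) ≈ 1646.43.
Cycle time = Q*/D × 365 = 1646.43 / 40,000 × 365 ≈ 15.024 days.

T ≈ 15.02 days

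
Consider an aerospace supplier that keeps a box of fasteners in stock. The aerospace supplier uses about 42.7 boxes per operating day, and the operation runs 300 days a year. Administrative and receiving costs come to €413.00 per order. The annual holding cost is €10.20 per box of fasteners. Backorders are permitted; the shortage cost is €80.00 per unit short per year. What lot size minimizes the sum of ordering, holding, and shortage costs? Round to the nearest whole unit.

Annual demand D = 42.7 × 300 = 12,810.
With planned backorders, Q* = √(2DS/H) · √((H+B)/B).
√(2DS/H) = √(2 × 12,810 × 413 / 10.2) = 1018.508.
√((H+B)/B) = √((10.2+80)/80) = 1.0618.
Q* ≈ 1081.491.

Q* ≈ 1,081 boxes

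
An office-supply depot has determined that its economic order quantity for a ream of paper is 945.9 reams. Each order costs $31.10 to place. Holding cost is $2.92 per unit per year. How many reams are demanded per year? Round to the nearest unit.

D ≈ 42,003 reams per year

The basic EOQ model gives Q* = √(2DS/H); rearrange for the unknown.
From Q* = √(2DS/H): D = Q*²H / (2S) = 945.9² × 2.92 / (2 × 31.1) = 42003.252.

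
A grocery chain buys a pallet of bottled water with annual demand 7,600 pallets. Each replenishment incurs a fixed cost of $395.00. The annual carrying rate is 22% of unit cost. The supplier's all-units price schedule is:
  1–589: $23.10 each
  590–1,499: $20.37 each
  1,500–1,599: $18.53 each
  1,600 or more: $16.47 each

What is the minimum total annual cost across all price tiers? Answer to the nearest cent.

TC* ≈ $129,946.97

Holding cost per unit per year at price C is H = 0.22·C.
Candidates are each tier's EOQ (if it falls in that tier) and each price-break quantity.
Tier 1 ($23.10): EOQ = 1086.9 exceeds tier's upper bound 589, so this tier is dominated.
EOQ at $20.37 = 1157.5 (feasible in tier 2): TC = 7,600×$20.37 + (7,600/1157.5)×395 + (1157.5/2)×0.22×$20.37 = $159,999.13.
EOQ at $18.53 = 1213.6 < 1500, so use break Q=1500: TC = 7,600×$18.53 + (7,600/1500.0)×395 + (1500.0/2)×0.22×$18.53 = $145,886.78.
EOQ at $16.47 = 1287.2 < 1600, so use break Q=1600: TC = 7,600×$16.47 + (7,600/1600.0)×395 + (1600.0/2)×0.22×$16.47 = $129,946.97.
Lowest total cost among the candidates is at Q = 1600.0.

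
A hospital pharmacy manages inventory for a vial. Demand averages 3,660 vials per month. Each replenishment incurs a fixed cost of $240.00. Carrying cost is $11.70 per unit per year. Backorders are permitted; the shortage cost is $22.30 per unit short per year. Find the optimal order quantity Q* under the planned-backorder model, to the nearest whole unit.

Q* ≈ 1,657 vials

Annual demand D = 3,660 × 12 = 43,920.
With planned backorders, Q* = √(2DS/H) · √((H+B)/B).
√(2DS/H) = √(2 × 43,920 × 240 / 11.7) = 1342.329.
√((H+B)/B) = √((11.7+22.3)/22.3) = 1.2348.
Q* ≈ 1657.471.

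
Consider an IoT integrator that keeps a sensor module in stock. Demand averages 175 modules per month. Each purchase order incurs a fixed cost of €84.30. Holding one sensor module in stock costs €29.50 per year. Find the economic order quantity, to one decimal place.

Annual demand D = 175 × 12 = 2,100.
EOQ = √(2DS / H) = √(2 × 2,100 × 84.3 / 29.5).
= √(354,060 / 29.5) = √12,002.0339 ≈ 109.554.

Q* ≈ 109.6 modules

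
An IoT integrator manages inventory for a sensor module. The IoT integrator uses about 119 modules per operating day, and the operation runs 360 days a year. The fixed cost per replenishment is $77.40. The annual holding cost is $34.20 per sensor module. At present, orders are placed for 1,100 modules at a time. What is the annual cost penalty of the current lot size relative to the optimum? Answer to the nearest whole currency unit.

Annual demand D = 119 × 360 = 42,840.
EOQ = √(2DS/H) = √(2 × 42,840 × 77.4 / 34.2) ≈ 440.35.
Cost at Q* = (D/Q*)S + (Q*/2)H = √(2DSH) ≈ $15,059.94.
Cost at Q = 1,100: (42,840/1,100)×77.4 + (1,100/2)×34.2 = $3,014.38 + $18,810.00 = $21,824.38.
Excess = $21,824.38 − $15,059.94 = $6,764.44.

Extra cost ≈ $6,764 per year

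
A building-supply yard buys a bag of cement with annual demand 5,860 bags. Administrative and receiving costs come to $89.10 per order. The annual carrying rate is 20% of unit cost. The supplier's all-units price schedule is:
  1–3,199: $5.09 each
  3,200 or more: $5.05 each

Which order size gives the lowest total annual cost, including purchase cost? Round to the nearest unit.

Q* ≈ 1,013 bags

Holding cost per unit per year at price C is H = 0.20·C.
For each price level, check whether its EOQ is feasible; otherwise the best quantity at that price is the breakpoint.
EOQ at $5.09 = 1012.8 (feasible in tier 1): TC = 5,860×$5.09 + (5,860/1012.8)×89.1 + (1012.8/2)×0.20×$5.09 = $30,858.44.
EOQ at $5.05 = 1016.8 < 3200, so use break Q=3200: TC = 5,860×$5.05 + (5,860/3200.0)×89.1 + (3200.0/2)×0.20×$5.05 = $31,372.16.
Lowest total cost is $30,858.44 at Q = 1012.8.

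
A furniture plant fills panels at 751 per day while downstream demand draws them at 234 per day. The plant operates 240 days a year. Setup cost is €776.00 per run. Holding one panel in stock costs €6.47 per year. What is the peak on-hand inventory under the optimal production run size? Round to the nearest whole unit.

Annual demand D = 234 × 240 = 56,160.
Production build-up factor (1 − d/p) = 1 − 234/751 = 0.6884.
Q* = √(2DS / (H(1 − d/p))) = √(2 × 56,160 × 776 / (6.47 × 0.6884)).
= √(87,160,320 / 4.454) ≈ 4423.662.
Maximum inventory = Q*(1 − d/p) = 4423.662 × 0.6884 ≈ 3045.317.

I_max ≈ 3,045 panels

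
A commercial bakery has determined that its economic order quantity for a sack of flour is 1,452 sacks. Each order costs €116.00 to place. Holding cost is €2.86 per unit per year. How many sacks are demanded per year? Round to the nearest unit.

D ≈ 25,990 sacks per year

Invert the EOQ relation Q*² = 2DS/H.
From Q* = √(2DS/H): D = Q*²H / (2S) = 1,452² × 2.86 / (2 × 116) = 25990.299.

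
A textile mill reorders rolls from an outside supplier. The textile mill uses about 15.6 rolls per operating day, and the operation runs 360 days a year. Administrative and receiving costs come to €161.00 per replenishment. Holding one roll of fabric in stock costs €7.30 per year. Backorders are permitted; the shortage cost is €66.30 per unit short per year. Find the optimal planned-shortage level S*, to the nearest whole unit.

Annual demand D = 15.6 × 360 = 5,616.
With planned backorders, Q* = √(2DS/H) · √((H+B)/B).
√(2DS/H) = √(2 × 5,616 × 161 / 7.3) = 497.714.
√((H+B)/B) = √((7.3+66.3)/66.3) = 1.0536.
Q* ≈ 524.399.
S* = Q* · H/(H+B) = 524.399 × 7.3/73.6 ≈ 52.012.

S* ≈ 52 rolls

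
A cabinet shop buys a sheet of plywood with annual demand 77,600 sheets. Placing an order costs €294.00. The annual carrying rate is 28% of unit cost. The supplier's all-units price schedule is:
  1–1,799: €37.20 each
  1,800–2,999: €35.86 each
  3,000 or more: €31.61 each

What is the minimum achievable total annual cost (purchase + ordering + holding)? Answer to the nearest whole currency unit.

Holding cost per unit per year at price C is H = 0.28·C.
For each price level, check whether its EOQ is feasible; otherwise the best quantity at that price is the breakpoint.
Tier 1 (€37.20): EOQ = 2093.0 exceeds tier's upper bound 1799, so this tier is dominated.
EOQ at €35.86 = 2131.7 (feasible in tier 2): TC = 77,600×€35.86 + (77,600/2131.7)×294 + (2131.7/2)×0.28×€35.86 = €2,804,140.43.
EOQ at €31.61 = 2270.5 < 3000, so use break Q=3000: TC = 77,600×€31.61 + (77,600/3000.0)×294 + (3000.0/2)×0.28×€31.61 = €2,473,817.00.
Lowest total cost among the candidates is at Q = 3000.0.

TC* ≈ €2,473,817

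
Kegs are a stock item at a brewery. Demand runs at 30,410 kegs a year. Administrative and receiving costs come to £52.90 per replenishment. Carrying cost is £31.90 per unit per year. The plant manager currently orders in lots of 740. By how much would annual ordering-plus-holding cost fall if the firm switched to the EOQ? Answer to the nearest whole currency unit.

EOQ = √(2DS/H) = √(2 × 30,410 × 52.9 / 31.9) ≈ 317.58.
Cost at Q* = (D/Q*)S + (Q*/2)H = √(2DSH) ≈ £10,130.86.
Cost at Q = 740: (30,410/740)×52.9 + (740/2)×31.9 = £2,173.90 + £11,803.00 = £13,976.90.
Excess = £13,976.90 − £10,130.86 = £3,846.04.

Extra cost ≈ £3,846 per year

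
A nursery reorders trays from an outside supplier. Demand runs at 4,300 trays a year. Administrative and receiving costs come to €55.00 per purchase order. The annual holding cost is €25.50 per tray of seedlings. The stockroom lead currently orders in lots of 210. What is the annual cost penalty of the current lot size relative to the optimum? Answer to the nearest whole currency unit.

Extra cost ≈ €331 per year

EOQ = √(2DS/H) = √(2 × 4,300 × 55 / 25.5) ≈ 136.19.
Cost at Q* = (D/Q*)S + (Q*/2)H = √(2DSH) ≈ €3,472.97.
Cost at Q = 210: (4,300/210)×55 + (210/2)×25.5 = €1,126.19 + €2,677.50 = €3,803.69.
Excess = €3,803.69 − €3,472.97 = €330.72.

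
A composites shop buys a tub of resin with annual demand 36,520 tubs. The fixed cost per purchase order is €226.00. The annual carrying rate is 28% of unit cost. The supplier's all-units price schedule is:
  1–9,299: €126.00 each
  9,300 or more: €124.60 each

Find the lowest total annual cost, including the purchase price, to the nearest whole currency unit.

TC* ≈ €4,625,652

Holding cost per unit per year at price C is H = 0.28·C.
For each price level, check whether its EOQ is feasible; otherwise the best quantity at that price is the breakpoint.
EOQ at €126.00 = 684.0 (feasible in tier 1): TC = 36,520×€126.00 + (36,520/684.0)×226 + (684.0/2)×0.28×€126.00 = €4,625,652.31.
EOQ at €124.60 = 687.9 < 9300, so use break Q=9300: TC = 36,520×€124.60 + (36,520/9300.0)×226 + (9300.0/2)×0.28×€124.60 = €4,713,508.68.
Lowest total cost among the candidates is at Q = 684.0.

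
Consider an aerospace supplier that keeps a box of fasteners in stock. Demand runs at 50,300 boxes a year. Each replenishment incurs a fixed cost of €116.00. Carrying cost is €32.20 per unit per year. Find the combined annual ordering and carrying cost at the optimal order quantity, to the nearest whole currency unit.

Q* = √(2DS/H) = √(2 × 50,300 × 116 / 32.2) ≈ 602.00.
At Q*, ordering cost (D/Q*)S equals holding cost (Q*/2)H, each = √(DSH/2).
Minimum total = √(2DSH) = √(2 × 50,300 × 116 × 32.2) ≈ 19384.559.

TC* ≈ €19,385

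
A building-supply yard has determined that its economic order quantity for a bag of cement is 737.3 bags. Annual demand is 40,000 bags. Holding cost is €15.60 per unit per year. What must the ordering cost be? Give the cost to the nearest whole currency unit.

Invert the EOQ relation Q*² = 2DS/H.
From Q* = √(2DS/H): S = Q*²H / (2D) = 737.3² × 15.6 / (2 × 40,000) = 106.0042.

S ≈ €106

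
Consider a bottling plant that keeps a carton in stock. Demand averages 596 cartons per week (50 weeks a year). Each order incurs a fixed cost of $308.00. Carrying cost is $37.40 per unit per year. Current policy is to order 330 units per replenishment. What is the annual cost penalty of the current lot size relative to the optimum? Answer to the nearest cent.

Annual demand D = 596 × 50 = 29,800.
EOQ = √(2DS/H) = √(2 × 29,800 × 308 / 37.4) ≈ 700.59.
Cost at Q* = (D/Q*)S + (Q*/2)H = √(2DSH) ≈ $26,201.99.
Cost at Q = 330: (29,800/330)×308 + (330/2)×37.4 = $27,813.33 + $6,171.00 = $33,984.33.
Excess = $33,984.33 − $26,201.99 = $7,782.34.

Extra cost ≈ $7,782.34 per year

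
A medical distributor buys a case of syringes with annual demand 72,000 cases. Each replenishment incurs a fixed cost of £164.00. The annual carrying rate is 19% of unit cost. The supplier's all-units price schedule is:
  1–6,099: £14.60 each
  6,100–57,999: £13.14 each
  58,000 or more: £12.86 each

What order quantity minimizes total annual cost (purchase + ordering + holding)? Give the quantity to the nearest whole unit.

Q* ≈ 6,100 cases

Holding cost per unit per year at price C is H = 0.19·C.
Candidates are each tier's EOQ (if it falls in that tier) and each price-break quantity.
EOQ at £14.60 = 2917.8 (feasible in tier 1): TC = 72,000×£14.60 + (72,000/2917.8)×164 + (2917.8/2)×0.19×£14.60 = £1,059,293.87.
EOQ at £13.14 = 3075.6 < 6100, so use break Q=6100: TC = 72,000×£13.14 + (72,000/6100.0)×164 + (6100.0/2)×0.19×£13.14 = £955,630.37.
EOQ at £12.86 = 3108.9 < 58000, so use break Q=58000: TC = 72,000×£12.86 + (72,000/58000.0)×164 + (58000.0/2)×0.19×£12.86 = £996,982.19.
Lowest total cost is £955,630.37 at Q = 6100.0.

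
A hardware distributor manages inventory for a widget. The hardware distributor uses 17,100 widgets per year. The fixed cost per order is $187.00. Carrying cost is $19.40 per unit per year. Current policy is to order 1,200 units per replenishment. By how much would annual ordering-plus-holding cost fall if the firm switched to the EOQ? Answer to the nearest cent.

Extra cost ≈ $3,166.04 per year

EOQ = √(2DS/H) = √(2 × 17,100 × 187 / 19.4) ≈ 574.16.
Cost at Q* = (D/Q*)S + (Q*/2)H = √(2DSH) ≈ $11,138.71.
Cost at Q = 1,200: (17,100/1,200)×187 + (1,200/2)×19.4 = $2,664.75 + $11,640.00 = $14,304.75.
Excess = $14,304.75 − $11,138.71 = $3,166.04.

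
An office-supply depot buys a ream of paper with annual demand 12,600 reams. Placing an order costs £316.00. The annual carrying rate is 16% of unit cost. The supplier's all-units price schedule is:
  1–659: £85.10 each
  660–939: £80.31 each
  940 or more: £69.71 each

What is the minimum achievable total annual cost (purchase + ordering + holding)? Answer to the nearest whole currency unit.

Holding cost per unit per year at price C is H = 0.16·C.
Evaluate total cost at each tier's feasible EOQ or, if the EOQ is below the tier, at the tier's minimum quantity.
Tier 1 (£85.10): EOQ = 764.7 exceeds tier's upper bound 659, so this tier is dominated.
EOQ at £80.31 = 787.2 (feasible in tier 2): TC = 12,600×£80.31 + (12,600/787.2)×316 + (787.2/2)×0.16×£80.31 = £1,022,021.53.
EOQ at £69.71 = 845.0 < 940, so use break Q=940: TC = 12,600×£69.71 + (12,600/940.0)×316 + (940.0/2)×0.16×£69.71 = £887,823.94.
Lowest total cost among the candidates is at Q = 940.0.

TC* ≈ £887,824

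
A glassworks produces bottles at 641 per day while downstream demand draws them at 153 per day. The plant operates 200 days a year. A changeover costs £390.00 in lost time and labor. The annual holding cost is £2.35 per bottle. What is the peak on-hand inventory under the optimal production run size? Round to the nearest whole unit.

Annual demand D = 153 × 200 = 30,600.
Production build-up factor (1 − d/p) = 1 − 153/641 = 0.7613.
Q* = √(2DS / (H(1 − d/p))) = √(2 × 30,600 × 390 / (2.35 × 0.7613)).
= √(23,868,000 / 1.7891) ≈ 3652.525.
Maximum inventory = Q*(1 − d/p) = 3652.525 × 0.7613 ≈ 2780.705.

I_max ≈ 2,781 bottles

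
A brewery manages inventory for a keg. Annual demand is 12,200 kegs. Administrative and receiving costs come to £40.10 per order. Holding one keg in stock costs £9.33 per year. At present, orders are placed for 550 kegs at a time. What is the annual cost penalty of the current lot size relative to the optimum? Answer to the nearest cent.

Extra cost ≈ £433.84 per year

EOQ = √(2DS/H) = √(2 × 12,200 × 40.1 / 9.33) ≈ 323.84.
Cost at Q* = (D/Q*)S + (Q*/2)H = √(2DSH) ≈ £3,021.40.
Cost at Q = 550: (12,200/550)×40.1 + (550/2)×9.33 = £889.49 + £2,565.75 = £3,455.24.
Excess = £3,455.24 − £3,021.40 = £433.84.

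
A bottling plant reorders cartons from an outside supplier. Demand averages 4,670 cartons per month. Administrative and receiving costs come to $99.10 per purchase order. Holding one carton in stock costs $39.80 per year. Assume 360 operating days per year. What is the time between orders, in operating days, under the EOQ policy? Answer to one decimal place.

Annual demand D = 4,670 × 12 = 56,040.
The optimal lot size = √(2DS/H) = √(2 × 56,040 × 99.1 / 39.8) ≈ 528.27.
Cycle time = Q*/D × 360 = 528.27 / 56,040 × 360 ≈ 3.394 days.

T ≈ 3.4 days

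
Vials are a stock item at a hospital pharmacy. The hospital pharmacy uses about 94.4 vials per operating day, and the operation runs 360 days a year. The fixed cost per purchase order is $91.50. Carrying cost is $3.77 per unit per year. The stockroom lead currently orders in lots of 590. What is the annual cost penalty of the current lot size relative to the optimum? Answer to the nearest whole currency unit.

Extra cost ≈ $1,540 per year

Annual demand D = 94.4 × 360 = 33,984.
EOQ = √(2DS/H) = √(2 × 33,984 × 91.5 / 3.77) ≈ 1284.38.
Cost at Q* = (D/Q*)S + (Q*/2)H = √(2DSH) ≈ $4,842.10.
Cost at Q = 590: (33,984/590)×91.5 + (590/2)×3.77 = $5,270.40 + $1,112.15 = $6,382.55.
Excess = $6,382.55 − $4,842.10 = $1,540.45.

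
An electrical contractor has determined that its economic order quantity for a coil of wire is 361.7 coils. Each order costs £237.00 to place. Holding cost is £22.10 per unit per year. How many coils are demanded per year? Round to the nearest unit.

D ≈ 6,100 coils per year

Squaring Q* = √(2DS/H) gives Q*² = 2DS/H.
From Q* = √(2DS/H): D = Q*²H / (2S) = 361.7² × 22.1 / (2 × 237) = 6099.735.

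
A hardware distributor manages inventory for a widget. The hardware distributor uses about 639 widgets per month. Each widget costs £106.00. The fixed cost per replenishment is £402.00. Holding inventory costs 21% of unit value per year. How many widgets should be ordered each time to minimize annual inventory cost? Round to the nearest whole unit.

Q* ≈ 526 widgets

Annual demand D = 639 × 12 = 7,668.
Holding cost H = 0.21 × £106.00 = £22.2600 per unit per year.
EOQ = √(2DS / H) = √(2 × 7,668 × 402 / 22.26).
= √(6,165,072 / 22.26) = √276,957.4124 ≈ 526.267.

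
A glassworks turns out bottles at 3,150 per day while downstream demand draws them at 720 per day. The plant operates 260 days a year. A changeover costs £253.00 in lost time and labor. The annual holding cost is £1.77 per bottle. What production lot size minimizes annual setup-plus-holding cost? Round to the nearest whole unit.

Q* ≈ 8,329 bottles

Annual demand D = 720 × 260 = 187,200.
Production build-up factor (1 − d/p) = 1 − 720/3,150 = 0.7714.
Q* = √(2DS / (H(1 − d/p))) = √(2 × 187,200 × 253 / (1.77 × 0.7714)).
= √(94,723,200 / 1.3654) ≈ 8329.016.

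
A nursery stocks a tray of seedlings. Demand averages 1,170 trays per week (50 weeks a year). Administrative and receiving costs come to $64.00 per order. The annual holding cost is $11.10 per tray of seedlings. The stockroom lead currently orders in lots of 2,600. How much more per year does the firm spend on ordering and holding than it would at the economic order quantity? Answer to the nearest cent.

Extra cost ≈ $6,753.16 per year

Annual demand D = 1,170 × 50 = 58,500.
EOQ = √(2DS/H) = √(2 × 58,500 × 64 / 11.1) ≈ 821.34.
Cost at Q* = (D/Q*)S + (Q*/2)H = √(2DSH) ≈ $9,116.84.
Cost at Q = 2,600: (58,500/2,600)×64 + (2,600/2)×11.1 = $1,440.00 + $14,430.00 = $15,870.00.
Excess = $15,870.00 − $9,116.84 = $6,753.16.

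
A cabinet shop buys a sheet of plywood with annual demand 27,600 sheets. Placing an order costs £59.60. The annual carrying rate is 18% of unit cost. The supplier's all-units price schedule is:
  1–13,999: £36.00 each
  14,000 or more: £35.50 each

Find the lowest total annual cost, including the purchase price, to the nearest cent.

Holding cost per unit per year at price C is H = 0.18·C.
For each price level, check whether its EOQ is feasible; otherwise the best quantity at that price is the breakpoint.
EOQ at £36.00 = 712.5 (feasible in tier 1): TC = 27,600×£36.00 + (27,600/712.5)×59.6 + (712.5/2)×0.18×£36.00 = £998,217.22.
EOQ at £35.50 = 717.5 < 14000, so use break Q=14000: TC = 27,600×£35.50 + (27,600/14000.0)×59.6 + (14000.0/2)×0.18×£35.50 = £1,024,647.50.
Lowest total cost among the candidates is at Q = 712.5.

TC* ≈ £998,217.22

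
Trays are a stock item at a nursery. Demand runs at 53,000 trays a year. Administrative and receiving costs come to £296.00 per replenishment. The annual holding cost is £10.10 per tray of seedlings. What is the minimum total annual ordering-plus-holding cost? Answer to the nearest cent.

TC* ≈ £17,801.62

Q* = √(2DS/H) = √(2 × 53,000 × 296 / 10.1) ≈ 1762.54.
At Q*, ordering cost (D/Q*)S equals holding cost (Q*/2)H, each = √(DSH/2).
Minimum total = √(2DSH) = √(2 × 53,000 × 296 × 10.1) ≈ 17801.618.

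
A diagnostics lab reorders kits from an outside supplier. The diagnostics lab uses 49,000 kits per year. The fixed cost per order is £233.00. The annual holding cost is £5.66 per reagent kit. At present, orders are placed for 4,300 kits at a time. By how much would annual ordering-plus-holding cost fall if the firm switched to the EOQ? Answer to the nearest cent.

Extra cost ≈ £3,455.72 per year

EOQ = √(2DS/H) = √(2 × 49,000 × 233 / 5.66) ≈ 2008.55.
Cost at Q* = (D/Q*)S + (Q*/2)H = √(2DSH) ≈ £11,368.40.
Cost at Q = 4,300: (49,000/4,300)×233 + (4,300/2)×5.66 = £2,655.12 + £12,169.00 = £14,824.12.
Excess = £14,824.12 − £11,368.40 = £3,455.72.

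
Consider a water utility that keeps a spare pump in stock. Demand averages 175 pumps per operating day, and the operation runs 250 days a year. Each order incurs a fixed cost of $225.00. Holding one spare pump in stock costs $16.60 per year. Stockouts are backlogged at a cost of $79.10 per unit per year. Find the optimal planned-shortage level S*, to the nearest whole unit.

Annual demand D = 175 × 250 = 43,750.
With planned backorders, Q* = √(2DS/H) · √((H+B)/B).
√(2DS/H) = √(2 × 43,750 × 225 / 16.6) = 1089.034.
√((H+B)/B) = √((16.6+79.1)/79.1) = 1.0999.
Q* ≈ 1197.868.
S* = Q* · H/(H+B) = 1197.868 × 16.6/95.7 ≈ 207.781.

S* ≈ 208 pumps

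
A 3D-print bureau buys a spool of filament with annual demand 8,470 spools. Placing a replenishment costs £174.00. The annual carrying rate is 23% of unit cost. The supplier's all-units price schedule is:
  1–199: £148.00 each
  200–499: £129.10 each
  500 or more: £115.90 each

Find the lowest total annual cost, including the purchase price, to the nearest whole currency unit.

Holding cost per unit per year at price C is H = 0.23·C.
For each price level, check whether its EOQ is feasible; otherwise the best quantity at that price is the breakpoint.
Tier 1 (£148.00): EOQ = 294.3 exceeds tier's upper bound 199, so this tier is dominated.
EOQ at £129.10 = 315.1 (feasible in tier 2): TC = 8,470×£129.10 + (8,470/315.1)×174 + (315.1/2)×0.23×£129.10 = £1,102,832.31.
EOQ at £115.90 = 332.5 < 500, so use break Q=500: TC = 8,470×£115.90 + (8,470/500.0)×174 + (500.0/2)×0.23×£115.90 = £991,284.81.
Lowest total cost among the candidates is at Q = 500.0.

TC* ≈ £991,285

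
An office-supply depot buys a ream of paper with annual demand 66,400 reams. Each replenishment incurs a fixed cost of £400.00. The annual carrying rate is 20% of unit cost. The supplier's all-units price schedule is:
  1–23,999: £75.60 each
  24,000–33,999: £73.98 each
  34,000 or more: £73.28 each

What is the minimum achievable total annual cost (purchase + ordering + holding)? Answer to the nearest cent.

Holding cost per unit per year at price C is H = 0.20·C.
For each price level, check whether its EOQ is feasible; otherwise the best quantity at that price is the breakpoint.
EOQ at £75.60 = 1874.4 (feasible in tier 1): TC = 66,400×£75.60 + (66,400/1874.4)×400 + (1874.4/2)×0.20×£75.60 = £5,048,180.33.
EOQ at £73.98 = 1894.8 < 24000, so use break Q=24000: TC = 66,400×£73.98 + (66,400/24000.0)×400 + (24000.0/2)×0.20×£73.98 = £5,090,930.67.
EOQ at £73.28 = 1903.8 < 34000, so use break Q=34000: TC = 66,400×£73.28 + (66,400/34000.0)×400 + (34000.0/2)×0.20×£73.28 = £5,115,725.18.
Lowest total cost among the candidates is at Q = 1874.4.

TC* ≈ £5,048,180.33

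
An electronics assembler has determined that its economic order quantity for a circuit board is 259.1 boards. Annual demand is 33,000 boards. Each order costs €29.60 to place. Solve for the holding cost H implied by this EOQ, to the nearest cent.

H ≈ €29.10

The basic EOQ model gives Q* = √(2DS/H); rearrange for the unknown.
From Q* = √(2DS/H): H = 2DS / Q*² = 2 × 33,000 × 29.6 / 259.1² = 29.1005.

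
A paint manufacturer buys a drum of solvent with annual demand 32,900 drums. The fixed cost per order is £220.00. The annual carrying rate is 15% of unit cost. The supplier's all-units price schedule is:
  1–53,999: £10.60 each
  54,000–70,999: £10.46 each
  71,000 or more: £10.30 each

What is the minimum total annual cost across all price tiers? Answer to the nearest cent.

TC* ≈ £353,537.59

Holding cost per unit per year at price C is H = 0.15·C.
Candidates are each tier's EOQ (if it falls in that tier) and each price-break quantity.
EOQ at £10.60 = 3017.4 (feasible in tier 1): TC = 32,900×£10.60 + (32,900/3017.4)×220 + (3017.4/2)×0.15×£10.60 = £353,537.59.
EOQ at £10.46 = 3037.5 < 54000, so use break Q=54000: TC = 32,900×£10.46 + (32,900/54000.0)×220 + (54000.0/2)×0.15×£10.46 = £386,631.04.
EOQ at £10.30 = 3061.0 < 71000, so use break Q=71000: TC = 32,900×£10.30 + (32,900/71000.0)×220 + (71000.0/2)×0.15×£10.30 = £393,819.44.
Lowest total cost among the candidates is at Q = 3017.4.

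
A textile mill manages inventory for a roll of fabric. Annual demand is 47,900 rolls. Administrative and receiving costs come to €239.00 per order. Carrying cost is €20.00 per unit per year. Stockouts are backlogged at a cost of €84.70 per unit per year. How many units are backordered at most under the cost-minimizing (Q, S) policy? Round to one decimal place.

With planned backorders, Q* = √(2DS/H) · √((H+B)/B).
√(2DS/H) = √(2 × 47,900 × 239 / 20) = 1069.958.
√((H+B)/B) = √((20+84.7)/84.7) = 1.1118.
Q* ≈ 1189.593.
S* = Q* · H/(H+B) = 1189.593 × 20/104.7 ≈ 227.238.

S* ≈ 227.2 rolls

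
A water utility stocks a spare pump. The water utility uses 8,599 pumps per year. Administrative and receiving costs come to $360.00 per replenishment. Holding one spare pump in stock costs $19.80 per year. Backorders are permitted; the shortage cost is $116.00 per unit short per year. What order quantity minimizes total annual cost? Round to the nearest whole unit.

Q* ≈ 605 pumps

With planned backorders, Q* = √(2DS/H) · √((H+B)/B).
√(2DS/H) = √(2 × 8,599 × 360 / 19.8) = 559.188.
√((H+B)/B) = √((19.8+116)/116) = 1.0820.
Q* ≈ 605.032.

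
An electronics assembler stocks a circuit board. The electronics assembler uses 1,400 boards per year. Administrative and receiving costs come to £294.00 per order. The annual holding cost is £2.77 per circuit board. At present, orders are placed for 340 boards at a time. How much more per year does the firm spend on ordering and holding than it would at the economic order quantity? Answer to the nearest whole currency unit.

EOQ = √(2DS/H) = √(2 × 1,400 × 294 / 2.77) ≈ 545.15.
Cost at Q* = (D/Q*)S + (Q*/2)H = √(2DSH) ≈ £1,510.05.
Cost at Q = 340: (1,400/340)×294 + (340/2)×2.77 = £1,210.59 + £470.90 = £1,681.49.
Excess = £1,681.49 − £1,510.05 = £171.43.

Extra cost ≈ £171 per year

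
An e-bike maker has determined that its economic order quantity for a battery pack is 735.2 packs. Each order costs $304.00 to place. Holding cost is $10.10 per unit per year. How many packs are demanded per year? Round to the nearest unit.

D ≈ 8,979 packs per year

The basic EOQ model gives Q* = √(2DS/H); rearrange for the unknown.
From Q* = √(2DS/H): D = Q*²H / (2S) = 735.2² × 10.1 / (2 × 304) = 8979.017.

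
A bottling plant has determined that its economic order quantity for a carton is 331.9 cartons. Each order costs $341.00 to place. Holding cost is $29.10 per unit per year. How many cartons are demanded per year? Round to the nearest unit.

D ≈ 4,700 cartons per year

Squaring Q* = √(2DS/H) gives Q*² = 2DS/H.
From Q* = √(2DS/H): D = Q*²H / (2S) = 331.9² × 29.1 / (2 × 341) = 4700.273.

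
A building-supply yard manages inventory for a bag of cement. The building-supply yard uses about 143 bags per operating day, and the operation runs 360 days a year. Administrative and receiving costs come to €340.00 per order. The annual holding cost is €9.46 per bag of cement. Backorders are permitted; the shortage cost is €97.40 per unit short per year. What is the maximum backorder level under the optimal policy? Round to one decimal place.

Annual demand D = 143 × 360 = 51,480.
With planned backorders, Q* = √(2DS/H) · √((H+B)/B).
√(2DS/H) = √(2 × 51,480 × 340 / 9.46) = 1923.659.
√((H+B)/B) = √((9.46+97.4)/97.4) = 1.0474.
Q* ≈ 2014.913.
S* = Q* · H/(H+B) = 2014.913 × 9.46/106.86 ≈ 178.374.

S* ≈ 178.4 bags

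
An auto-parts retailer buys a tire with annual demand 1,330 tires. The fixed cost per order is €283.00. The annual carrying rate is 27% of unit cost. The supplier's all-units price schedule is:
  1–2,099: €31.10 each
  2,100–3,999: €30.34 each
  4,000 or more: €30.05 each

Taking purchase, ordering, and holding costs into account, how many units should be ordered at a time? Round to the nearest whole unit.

Holding cost per unit per year at price C is H = 0.27·C.
Candidates are each tier's EOQ (if it falls in that tier) and each price-break quantity.
EOQ at €31.10 = 299.4 (feasible in tier 1): TC = 1,330×€31.10 + (1,330/299.4)×283 + (299.4/2)×0.27×€31.10 = €43,877.18.
EOQ at €30.34 = 303.1 < 2100, so use break Q=2100: TC = 1,330×€30.34 + (1,330/2100.0)×283 + (2100.0/2)×0.27×€30.34 = €49,132.82.
EOQ at €30.05 = 304.6 < 4000, so use break Q=4000: TC = 1,330×€30.05 + (1,330/4000.0)×283 + (4000.0/2)×0.27×€30.05 = €56,287.60.
Lowest total cost is €43,877.18 at Q = 299.4.

Q* ≈ 299 tires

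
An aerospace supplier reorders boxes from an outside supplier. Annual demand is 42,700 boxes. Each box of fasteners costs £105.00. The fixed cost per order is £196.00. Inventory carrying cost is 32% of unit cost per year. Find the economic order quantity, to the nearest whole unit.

Holding cost H = 0.32 × £105.00 = £33.6000 per unit per year.
EOQ = √(2DS / H) = √(2 × 42,700 × 196 / 33.6).
= √(16,738,400 / 33.6) = √498,166.6667 ≈ 705.809.

Q* ≈ 706 boxes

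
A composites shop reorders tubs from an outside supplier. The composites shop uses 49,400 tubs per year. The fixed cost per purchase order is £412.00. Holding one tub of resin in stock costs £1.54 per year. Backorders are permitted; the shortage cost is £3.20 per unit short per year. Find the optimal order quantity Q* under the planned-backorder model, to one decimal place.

Q* ≈ 6,257.2 tubs

With planned backorders, Q* = √(2DS/H) · √((H+B)/B).
√(2DS/H) = √(2 × 49,400 × 412 / 1.54) = 5141.226.
√((H+B)/B) = √((1.54+3.2)/3.2) = 1.2171.
Q* ≈ 6257.212.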